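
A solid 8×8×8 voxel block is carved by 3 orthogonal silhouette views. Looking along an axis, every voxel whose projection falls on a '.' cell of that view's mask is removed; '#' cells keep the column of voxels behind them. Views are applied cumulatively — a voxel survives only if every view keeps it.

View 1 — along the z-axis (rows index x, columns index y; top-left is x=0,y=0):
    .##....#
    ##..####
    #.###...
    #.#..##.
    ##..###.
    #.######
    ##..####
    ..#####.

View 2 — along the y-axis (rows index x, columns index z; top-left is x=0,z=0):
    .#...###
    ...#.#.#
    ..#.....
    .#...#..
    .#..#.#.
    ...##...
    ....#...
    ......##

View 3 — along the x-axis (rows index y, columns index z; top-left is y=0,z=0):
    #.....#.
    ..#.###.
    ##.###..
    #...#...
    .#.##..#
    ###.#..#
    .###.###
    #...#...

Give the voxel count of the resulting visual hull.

remaining voxels: 41

before carving: 512 voxels (8×8×8)
V1 z: intersect with XY mask (40 set) -- 320 left
V2 y: intersect with XZ mask (18 set) -- 87 left
V3 x: intersect with YZ mask (30 set) -- 41 left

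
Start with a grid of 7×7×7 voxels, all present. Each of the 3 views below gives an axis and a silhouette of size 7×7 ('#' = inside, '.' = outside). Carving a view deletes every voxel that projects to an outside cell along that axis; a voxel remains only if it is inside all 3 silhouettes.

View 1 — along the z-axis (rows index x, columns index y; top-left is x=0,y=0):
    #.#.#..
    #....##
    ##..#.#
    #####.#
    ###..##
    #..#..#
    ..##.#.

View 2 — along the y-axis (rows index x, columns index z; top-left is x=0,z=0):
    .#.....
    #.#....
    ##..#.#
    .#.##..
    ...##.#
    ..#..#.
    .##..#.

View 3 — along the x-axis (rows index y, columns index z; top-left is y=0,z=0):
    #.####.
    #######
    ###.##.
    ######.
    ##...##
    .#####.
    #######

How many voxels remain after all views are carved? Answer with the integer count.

voxel count = 60

initial block: 7^3 = 343
carve view 1 (along z, XY-mask fill 27/49): 189 voxels remain
carve view 2 (along y, XZ-mask fill 18/49): 73 voxels remain
carve view 3 (along x, YZ-mask fill 39/49): 60 voxels remain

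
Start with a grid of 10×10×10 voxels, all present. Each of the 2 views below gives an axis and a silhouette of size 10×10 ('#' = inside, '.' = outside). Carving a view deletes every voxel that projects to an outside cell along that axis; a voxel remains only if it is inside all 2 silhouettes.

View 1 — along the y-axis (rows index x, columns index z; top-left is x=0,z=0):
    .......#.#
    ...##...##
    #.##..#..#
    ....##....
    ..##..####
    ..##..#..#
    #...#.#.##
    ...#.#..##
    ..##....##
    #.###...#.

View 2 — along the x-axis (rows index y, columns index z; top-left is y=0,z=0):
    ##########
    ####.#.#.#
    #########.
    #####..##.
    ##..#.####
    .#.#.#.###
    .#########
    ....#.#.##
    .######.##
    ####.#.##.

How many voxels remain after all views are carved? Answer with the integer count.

voxel count = 301

full grid |V| = 1000
[1] y-view keeps 41 columns → grid now 410
[2] x-view keeps 74 columns → grid now 301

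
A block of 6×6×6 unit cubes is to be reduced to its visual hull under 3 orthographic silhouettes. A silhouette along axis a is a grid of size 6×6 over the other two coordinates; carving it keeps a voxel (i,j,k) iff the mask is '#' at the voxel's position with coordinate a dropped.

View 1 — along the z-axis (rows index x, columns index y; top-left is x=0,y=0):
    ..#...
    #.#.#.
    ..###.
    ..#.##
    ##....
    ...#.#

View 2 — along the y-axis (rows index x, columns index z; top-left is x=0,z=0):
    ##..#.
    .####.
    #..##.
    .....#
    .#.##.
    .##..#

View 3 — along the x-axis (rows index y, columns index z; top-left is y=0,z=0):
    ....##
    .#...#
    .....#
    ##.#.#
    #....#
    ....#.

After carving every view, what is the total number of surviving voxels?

full grid |V| = 216
carve view 1 (along z, XY-mask fill 14/36): 84 voxels remain
carve view 2 (along y, XZ-mask fill 17/36): 39 voxels remain
carve view 3 (along x, YZ-mask fill 12/36): 10 voxels remain

remaining voxels: 10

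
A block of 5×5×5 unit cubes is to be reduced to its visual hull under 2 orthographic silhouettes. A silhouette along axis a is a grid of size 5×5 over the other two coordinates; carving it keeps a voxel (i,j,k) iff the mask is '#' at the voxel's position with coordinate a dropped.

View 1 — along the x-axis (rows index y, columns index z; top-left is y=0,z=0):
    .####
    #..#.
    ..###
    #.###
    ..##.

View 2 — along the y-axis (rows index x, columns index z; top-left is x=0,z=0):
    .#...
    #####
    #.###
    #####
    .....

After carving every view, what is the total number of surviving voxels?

voxel count = 45

start: 5×5×5 = 125 voxels
[1] x-view keeps 15 columns → grid now 75
[2] y-view keeps 15 columns → grid now 45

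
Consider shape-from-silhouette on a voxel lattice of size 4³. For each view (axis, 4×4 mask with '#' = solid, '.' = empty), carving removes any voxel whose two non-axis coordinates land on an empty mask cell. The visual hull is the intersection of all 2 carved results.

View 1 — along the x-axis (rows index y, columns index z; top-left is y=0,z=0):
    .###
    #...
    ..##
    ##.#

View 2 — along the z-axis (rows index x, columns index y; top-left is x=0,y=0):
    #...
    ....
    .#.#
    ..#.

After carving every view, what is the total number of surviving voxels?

start: 4×4×4 = 64 voxels
[1] x-view keeps 9 columns → grid now 36
[2] z-view keeps 4 columns → grid now 9

|visual hull| = 9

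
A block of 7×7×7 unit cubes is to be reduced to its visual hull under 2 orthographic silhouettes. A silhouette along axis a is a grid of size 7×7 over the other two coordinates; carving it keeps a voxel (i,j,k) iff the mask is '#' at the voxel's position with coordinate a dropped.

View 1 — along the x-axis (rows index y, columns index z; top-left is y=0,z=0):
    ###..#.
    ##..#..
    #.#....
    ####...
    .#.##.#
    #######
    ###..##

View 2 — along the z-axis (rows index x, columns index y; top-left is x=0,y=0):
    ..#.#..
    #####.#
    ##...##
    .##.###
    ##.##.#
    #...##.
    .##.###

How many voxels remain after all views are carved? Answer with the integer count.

initial block: 7^3 = 343
[1] x-view keeps 29 columns → grid now 203
[2] z-view keeps 30 columns → grid now 124

|visual hull| = 124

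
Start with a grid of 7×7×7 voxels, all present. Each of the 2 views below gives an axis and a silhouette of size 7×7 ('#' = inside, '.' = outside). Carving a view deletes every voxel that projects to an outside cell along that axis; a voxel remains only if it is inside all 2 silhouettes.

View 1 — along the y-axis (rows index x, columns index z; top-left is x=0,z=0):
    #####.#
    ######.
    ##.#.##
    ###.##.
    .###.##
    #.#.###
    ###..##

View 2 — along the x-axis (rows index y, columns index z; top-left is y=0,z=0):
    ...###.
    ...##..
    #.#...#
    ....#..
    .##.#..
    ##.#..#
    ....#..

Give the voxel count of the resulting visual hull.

initial block: 7^3 = 343
V1 y: intersect with XZ mask (37 set) -- 259 left
V2 x: intersect with YZ mask (17 set) -- 84 left

voxel count = 84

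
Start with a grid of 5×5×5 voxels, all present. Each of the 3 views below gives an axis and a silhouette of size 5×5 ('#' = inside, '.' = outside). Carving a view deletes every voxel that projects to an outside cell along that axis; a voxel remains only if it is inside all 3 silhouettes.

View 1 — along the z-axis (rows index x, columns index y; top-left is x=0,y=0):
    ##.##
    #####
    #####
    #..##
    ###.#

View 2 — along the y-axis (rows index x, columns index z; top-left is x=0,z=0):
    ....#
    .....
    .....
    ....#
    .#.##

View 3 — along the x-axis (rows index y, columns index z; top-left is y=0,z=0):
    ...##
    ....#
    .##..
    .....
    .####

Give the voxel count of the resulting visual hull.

|visual hull| = 12

start: 5×5×5 = 125 voxels
V1 z: intersect with XY mask (21 set) -- 105 left
V2 y: intersect with XZ mask (5 set) -- 19 left
V3 x: intersect with YZ mask (9 set) -- 12 left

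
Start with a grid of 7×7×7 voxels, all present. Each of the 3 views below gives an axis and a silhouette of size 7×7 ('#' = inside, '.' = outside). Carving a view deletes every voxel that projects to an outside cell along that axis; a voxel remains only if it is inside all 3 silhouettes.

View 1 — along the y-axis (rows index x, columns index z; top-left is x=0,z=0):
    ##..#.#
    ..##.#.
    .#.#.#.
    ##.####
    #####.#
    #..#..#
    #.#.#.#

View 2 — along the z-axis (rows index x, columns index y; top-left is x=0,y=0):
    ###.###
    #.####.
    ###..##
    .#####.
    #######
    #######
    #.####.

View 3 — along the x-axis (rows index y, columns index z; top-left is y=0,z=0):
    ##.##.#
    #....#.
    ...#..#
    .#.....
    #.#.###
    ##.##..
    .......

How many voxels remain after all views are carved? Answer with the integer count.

before carving: 343 voxels (7×7×7)
after view 1 [y-axis, 29 of 49 cells solid] → remaining = 203
after view 2 [z-axis, 40 of 49 cells solid] → remaining = 167
after view 3 [x-axis, 19 of 49 cells solid] → remaining = 73

voxel count = 73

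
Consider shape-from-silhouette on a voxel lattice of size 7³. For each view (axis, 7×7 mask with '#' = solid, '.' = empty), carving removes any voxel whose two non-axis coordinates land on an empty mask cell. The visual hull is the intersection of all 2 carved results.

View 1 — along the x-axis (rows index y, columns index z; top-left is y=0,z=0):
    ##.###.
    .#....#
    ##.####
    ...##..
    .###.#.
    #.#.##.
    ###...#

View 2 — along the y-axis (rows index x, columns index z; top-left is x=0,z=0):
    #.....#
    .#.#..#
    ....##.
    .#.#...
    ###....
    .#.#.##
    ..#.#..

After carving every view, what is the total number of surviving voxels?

start: 7×7×7 = 343 voxels
  1. axis=0 (YZ plane), |mask|=27  ⇒  voxels=189
  2. axis=1 (XZ plane), |mask|=18  ⇒  voxels=71

voxel count = 71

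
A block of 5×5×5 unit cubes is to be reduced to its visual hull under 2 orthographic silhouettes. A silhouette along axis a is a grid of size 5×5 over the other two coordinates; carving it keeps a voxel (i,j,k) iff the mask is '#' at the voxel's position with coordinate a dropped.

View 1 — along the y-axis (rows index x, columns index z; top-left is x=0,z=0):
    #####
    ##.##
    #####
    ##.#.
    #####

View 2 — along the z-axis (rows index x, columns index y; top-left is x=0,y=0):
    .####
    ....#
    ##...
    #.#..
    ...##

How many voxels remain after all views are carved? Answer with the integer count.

initial block: 5^3 = 125
V1 y: intersect with XZ mask (22 set) -- 110 left
V2 z: intersect with XY mask (11 set) -- 50 left

|visual hull| = 50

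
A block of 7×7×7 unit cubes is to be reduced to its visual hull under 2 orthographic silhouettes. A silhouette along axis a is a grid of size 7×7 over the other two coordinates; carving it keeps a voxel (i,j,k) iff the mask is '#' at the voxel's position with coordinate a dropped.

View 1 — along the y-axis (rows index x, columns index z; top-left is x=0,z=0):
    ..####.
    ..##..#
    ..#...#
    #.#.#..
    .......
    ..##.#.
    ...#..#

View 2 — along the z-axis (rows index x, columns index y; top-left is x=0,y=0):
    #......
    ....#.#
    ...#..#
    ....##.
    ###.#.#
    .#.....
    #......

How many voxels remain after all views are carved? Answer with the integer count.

voxel count = 25

before carving: 343 voxels (7×7×7)
step 1: project along y, AND mask (17/49) → |grid| = 119
step 2: project along z, AND mask (14/49) → |grid| = 25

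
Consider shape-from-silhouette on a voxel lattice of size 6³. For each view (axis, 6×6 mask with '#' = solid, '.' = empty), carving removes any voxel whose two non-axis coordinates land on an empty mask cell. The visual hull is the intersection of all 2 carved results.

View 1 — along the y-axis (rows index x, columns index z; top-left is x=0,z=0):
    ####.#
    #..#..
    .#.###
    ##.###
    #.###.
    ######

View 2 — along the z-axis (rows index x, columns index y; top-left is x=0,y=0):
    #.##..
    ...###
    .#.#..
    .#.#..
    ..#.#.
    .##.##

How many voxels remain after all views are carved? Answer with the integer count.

initial block: 6^3 = 216
carve view 1 (along y, XZ-mask fill 26/36): 156 voxels remain
carve view 2 (along z, XY-mask fill 16/36): 71 voxels remain

|visual hull| = 71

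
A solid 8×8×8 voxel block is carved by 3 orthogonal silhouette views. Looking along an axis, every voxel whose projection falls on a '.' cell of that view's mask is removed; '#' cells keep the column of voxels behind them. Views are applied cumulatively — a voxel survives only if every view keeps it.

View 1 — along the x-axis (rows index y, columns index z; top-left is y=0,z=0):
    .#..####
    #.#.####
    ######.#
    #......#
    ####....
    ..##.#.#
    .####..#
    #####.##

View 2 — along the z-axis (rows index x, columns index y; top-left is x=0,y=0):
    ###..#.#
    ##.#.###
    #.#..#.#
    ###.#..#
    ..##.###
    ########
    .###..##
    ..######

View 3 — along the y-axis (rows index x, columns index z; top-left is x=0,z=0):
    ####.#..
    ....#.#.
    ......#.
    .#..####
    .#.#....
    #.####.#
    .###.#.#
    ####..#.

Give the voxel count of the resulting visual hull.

voxel count = 119

start: 8×8×8 = 512 voxels
step 1: project along x, AND mask (40/64) → |grid| = 320
step 2: project along z, AND mask (44/64) → |grid| = 231
step 3: project along y, AND mask (31/64) → |grid| = 119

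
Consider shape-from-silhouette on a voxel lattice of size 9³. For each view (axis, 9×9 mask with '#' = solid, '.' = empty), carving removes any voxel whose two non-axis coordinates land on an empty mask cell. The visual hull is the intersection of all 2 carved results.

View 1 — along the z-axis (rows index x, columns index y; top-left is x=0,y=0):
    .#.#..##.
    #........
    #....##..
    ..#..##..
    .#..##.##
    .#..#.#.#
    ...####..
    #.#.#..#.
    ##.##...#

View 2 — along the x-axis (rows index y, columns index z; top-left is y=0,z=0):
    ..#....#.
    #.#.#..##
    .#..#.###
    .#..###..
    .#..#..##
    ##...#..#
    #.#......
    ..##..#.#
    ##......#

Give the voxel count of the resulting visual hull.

full grid |V| = 729
V1 z: intersect with XY mask (33 set) -- 297 left
V2 x: intersect with YZ mask (33 set) -- 117 left

117 voxels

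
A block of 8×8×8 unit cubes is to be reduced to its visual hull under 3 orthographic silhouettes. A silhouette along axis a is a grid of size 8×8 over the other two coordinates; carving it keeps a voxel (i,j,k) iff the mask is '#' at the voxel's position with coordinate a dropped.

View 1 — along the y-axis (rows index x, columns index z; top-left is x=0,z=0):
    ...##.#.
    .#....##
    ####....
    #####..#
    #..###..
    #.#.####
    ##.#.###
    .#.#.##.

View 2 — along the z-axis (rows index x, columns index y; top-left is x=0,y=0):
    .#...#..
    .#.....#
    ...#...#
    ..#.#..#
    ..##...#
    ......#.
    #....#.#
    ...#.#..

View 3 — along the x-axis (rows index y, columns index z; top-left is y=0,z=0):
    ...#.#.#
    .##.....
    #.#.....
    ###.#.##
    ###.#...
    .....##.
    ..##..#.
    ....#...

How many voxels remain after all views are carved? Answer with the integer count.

start: 8×8×8 = 512 voxels
carve view 1 (along y, XZ-mask fill 36/64): 288 voxels remain
carve view 2 (along z, XY-mask fill 18/64): 82 voxels remain
carve view 3 (along x, YZ-mask fill 23/64): 27 voxels remain

voxel count = 27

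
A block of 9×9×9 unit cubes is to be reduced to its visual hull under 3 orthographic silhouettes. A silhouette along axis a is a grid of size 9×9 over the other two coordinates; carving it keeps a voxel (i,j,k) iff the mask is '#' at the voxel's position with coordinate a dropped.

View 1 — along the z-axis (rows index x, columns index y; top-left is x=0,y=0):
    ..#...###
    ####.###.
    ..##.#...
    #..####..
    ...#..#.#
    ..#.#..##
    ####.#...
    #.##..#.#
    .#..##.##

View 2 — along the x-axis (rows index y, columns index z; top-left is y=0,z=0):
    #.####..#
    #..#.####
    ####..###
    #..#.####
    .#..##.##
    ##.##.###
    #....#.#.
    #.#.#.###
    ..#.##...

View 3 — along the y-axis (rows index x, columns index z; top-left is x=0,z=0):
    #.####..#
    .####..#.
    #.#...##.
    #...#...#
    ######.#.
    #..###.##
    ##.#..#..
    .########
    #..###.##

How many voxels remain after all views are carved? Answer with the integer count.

initial block: 9^3 = 729
after view 1 [z-axis, 41 of 81 cells solid] → remaining = 369
after view 2 [x-axis, 49 of 81 cells solid] → remaining = 224
after view 3 [y-axis, 49 of 81 cells solid] → remaining = 134

voxel count = 134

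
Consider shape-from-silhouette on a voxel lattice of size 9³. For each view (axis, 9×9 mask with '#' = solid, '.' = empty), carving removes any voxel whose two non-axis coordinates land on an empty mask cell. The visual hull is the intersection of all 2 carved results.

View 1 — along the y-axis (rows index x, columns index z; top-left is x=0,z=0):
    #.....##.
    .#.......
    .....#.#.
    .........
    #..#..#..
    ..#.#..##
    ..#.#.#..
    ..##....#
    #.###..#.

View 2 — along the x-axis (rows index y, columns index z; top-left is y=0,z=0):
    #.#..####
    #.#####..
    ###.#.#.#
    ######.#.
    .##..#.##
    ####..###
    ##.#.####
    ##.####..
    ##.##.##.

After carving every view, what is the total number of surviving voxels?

initial block: 9^3 = 729
after view 1 [y-axis, 24 of 81 cells solid] → remaining = 216
after view 2 [x-axis, 56 of 81 cells solid] → remaining = 149

voxel count = 149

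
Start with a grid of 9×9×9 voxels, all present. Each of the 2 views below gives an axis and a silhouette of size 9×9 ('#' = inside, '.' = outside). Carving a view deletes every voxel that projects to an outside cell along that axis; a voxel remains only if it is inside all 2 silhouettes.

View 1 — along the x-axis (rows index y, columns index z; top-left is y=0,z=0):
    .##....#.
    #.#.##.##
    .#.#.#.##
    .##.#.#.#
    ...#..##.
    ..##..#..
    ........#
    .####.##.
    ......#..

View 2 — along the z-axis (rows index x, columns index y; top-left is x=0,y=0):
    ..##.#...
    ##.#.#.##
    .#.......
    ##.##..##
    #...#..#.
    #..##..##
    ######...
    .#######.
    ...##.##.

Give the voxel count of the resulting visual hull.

initial block: 9^3 = 729
after view 1 [x-axis, 33 of 81 cells solid] → remaining = 297
after view 2 [z-axis, 41 of 81 cells solid] → remaining = 166

166 voxels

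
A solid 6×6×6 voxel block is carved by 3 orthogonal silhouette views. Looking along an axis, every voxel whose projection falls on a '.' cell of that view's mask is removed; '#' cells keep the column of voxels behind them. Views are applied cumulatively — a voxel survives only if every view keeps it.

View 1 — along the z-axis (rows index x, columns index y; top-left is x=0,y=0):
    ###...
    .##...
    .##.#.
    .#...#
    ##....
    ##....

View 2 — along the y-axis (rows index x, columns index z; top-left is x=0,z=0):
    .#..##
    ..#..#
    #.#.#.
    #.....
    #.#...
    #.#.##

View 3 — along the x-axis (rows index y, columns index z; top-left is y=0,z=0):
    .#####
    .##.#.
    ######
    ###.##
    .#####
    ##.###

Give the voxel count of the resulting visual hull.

remaining voxels: 26

before carving: 216 voxels (6×6×6)
carve view 1 (along z, XY-mask fill 14/36): 84 voxels remain
carve view 2 (along y, XZ-mask fill 15/36): 36 voxels remain
carve view 3 (along x, YZ-mask fill 29/36): 26 voxels remain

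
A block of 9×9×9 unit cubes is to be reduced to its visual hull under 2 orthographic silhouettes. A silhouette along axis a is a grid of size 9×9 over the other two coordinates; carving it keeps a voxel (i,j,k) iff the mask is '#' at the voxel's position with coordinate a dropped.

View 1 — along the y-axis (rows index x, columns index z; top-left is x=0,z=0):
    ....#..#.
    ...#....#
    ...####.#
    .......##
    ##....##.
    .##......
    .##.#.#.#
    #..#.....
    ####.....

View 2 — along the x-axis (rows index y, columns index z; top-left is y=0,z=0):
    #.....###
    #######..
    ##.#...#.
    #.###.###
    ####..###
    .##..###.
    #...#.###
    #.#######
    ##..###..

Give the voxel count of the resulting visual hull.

before carving: 729 voxels (9×9×9)
V1 y: intersect with XZ mask (28 set) -- 252 left
V2 x: intersect with YZ mask (52 set) -- 163 left

163 voxels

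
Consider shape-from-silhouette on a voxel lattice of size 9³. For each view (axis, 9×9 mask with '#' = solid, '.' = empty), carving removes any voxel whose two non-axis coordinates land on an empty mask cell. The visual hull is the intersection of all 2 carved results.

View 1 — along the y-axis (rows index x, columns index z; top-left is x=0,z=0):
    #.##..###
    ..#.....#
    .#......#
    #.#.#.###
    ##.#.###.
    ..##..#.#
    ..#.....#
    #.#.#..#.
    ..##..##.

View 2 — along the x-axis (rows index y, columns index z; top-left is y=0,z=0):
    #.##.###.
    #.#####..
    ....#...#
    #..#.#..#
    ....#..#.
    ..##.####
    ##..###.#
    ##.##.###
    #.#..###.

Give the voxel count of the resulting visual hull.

|visual hull| = 177

initial block: 9^3 = 729
carve view 1 (along y, XZ-mask fill 36/81): 324 voxels remain
carve view 2 (along x, YZ-mask fill 44/81): 177 voxels remain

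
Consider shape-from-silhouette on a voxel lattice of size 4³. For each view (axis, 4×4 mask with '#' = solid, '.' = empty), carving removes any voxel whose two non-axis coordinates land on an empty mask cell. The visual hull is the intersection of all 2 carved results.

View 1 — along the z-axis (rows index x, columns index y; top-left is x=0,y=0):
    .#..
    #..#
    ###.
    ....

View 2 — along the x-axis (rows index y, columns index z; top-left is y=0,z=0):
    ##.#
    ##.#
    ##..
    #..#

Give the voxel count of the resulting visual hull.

start: 4×4×4 = 64 voxels
V1 z: intersect with XY mask (6 set) -- 24 left
V2 x: intersect with YZ mask (10 set) -- 16 left

16 voxels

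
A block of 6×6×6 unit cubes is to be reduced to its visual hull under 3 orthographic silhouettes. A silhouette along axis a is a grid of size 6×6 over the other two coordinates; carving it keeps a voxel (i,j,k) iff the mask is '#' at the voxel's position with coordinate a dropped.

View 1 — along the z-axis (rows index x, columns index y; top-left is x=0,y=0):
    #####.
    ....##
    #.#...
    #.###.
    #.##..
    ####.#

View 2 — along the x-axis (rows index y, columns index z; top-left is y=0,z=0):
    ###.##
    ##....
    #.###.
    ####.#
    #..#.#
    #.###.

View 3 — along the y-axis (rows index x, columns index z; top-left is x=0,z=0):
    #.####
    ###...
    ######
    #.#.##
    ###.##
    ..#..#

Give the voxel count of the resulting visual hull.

58 voxels

full grid |V| = 216
step 1: project along z, AND mask (21/36) → |grid| = 126
step 2: project along x, AND mask (23/36) → |grid| = 86
step 3: project along y, AND mask (25/36) → |grid| = 58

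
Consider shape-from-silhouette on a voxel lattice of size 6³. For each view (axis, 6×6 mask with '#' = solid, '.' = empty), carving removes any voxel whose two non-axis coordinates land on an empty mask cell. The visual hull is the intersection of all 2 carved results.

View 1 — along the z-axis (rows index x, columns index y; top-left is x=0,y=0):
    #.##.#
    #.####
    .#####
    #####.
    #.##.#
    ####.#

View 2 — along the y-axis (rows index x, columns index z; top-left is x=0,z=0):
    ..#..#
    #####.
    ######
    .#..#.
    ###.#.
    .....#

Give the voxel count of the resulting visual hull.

before carving: 216 voxels (6×6×6)
after view 1 [z-axis, 28 of 36 cells solid] → remaining = 168
after view 2 [y-axis, 20 of 36 cells solid] → remaining = 94

|visual hull| = 94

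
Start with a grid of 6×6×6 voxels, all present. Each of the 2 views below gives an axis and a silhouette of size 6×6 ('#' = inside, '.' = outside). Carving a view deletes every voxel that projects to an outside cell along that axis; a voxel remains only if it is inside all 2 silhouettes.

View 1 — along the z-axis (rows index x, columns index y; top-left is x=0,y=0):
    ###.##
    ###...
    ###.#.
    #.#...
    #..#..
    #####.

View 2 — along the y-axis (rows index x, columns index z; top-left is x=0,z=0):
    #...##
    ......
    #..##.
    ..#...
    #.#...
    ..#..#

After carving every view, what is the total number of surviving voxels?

start: 6×6×6 = 216 voxels
  1. axis=2 (XY plane), |mask|=21  ⇒  voxels=126
  2. axis=1 (XZ plane), |mask|=11  ⇒  voxels=43

voxel count = 43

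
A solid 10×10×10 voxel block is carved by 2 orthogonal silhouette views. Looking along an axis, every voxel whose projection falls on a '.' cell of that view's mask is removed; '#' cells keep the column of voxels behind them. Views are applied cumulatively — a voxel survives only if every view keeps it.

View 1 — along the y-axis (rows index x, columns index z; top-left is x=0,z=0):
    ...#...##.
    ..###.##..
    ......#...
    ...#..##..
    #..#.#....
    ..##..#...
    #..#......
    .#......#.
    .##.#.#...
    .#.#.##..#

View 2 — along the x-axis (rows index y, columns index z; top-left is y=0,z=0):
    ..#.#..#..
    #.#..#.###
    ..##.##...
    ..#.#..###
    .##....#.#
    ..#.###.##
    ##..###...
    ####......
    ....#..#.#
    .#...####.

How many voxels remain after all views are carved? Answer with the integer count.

128 voxels

before carving: 1000 voxels (10×10×10)
carve view 1 (along y, XZ-mask fill 31/100): 310 voxels remain
carve view 2 (along x, YZ-mask fill 45/100): 128 voxels remain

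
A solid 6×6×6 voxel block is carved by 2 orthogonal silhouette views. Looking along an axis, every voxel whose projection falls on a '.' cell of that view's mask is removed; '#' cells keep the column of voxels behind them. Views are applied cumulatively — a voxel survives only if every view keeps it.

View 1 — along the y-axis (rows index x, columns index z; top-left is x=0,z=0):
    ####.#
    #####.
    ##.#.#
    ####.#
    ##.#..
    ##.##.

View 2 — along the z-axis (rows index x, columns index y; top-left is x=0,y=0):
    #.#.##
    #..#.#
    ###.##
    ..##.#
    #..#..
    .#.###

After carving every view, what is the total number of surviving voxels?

before carving: 216 voxels (6×6×6)
  1. axis=1 (XZ plane), |mask|=26  ⇒  voxels=156
  2. axis=2 (XY plane), |mask|=21  ⇒  voxels=92

|visual hull| = 92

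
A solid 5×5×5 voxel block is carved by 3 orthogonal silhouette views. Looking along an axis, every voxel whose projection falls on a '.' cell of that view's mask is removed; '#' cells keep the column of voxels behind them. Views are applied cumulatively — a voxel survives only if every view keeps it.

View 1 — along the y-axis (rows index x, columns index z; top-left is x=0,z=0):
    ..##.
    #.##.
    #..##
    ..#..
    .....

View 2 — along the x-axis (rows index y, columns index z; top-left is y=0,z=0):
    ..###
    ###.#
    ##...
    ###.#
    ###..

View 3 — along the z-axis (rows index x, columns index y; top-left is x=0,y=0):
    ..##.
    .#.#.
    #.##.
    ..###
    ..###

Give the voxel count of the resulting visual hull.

12 voxels

start: 5×5×5 = 125 voxels
carve view 1 (along y, XZ-mask fill 9/25): 45 voxels remain
carve view 2 (along x, YZ-mask fill 16/25): 26 voxels remain
carve view 3 (along z, XY-mask fill 13/25): 12 voxels remain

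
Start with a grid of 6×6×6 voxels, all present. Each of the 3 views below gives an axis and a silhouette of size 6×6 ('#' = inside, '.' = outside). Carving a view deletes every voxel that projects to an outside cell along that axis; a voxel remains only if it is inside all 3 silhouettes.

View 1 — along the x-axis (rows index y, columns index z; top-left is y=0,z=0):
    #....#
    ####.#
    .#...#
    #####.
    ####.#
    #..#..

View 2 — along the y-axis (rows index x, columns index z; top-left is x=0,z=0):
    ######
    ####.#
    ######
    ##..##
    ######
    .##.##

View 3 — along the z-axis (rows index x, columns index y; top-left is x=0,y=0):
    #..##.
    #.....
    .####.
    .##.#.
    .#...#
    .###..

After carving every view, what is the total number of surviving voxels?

initial block: 6^3 = 216
step 1: project along x, AND mask (21/36) → |grid| = 126
step 2: project along y, AND mask (31/36) → |grid| = 109
step 3: project along z, AND mask (16/36) → |grid| = 54

|visual hull| = 54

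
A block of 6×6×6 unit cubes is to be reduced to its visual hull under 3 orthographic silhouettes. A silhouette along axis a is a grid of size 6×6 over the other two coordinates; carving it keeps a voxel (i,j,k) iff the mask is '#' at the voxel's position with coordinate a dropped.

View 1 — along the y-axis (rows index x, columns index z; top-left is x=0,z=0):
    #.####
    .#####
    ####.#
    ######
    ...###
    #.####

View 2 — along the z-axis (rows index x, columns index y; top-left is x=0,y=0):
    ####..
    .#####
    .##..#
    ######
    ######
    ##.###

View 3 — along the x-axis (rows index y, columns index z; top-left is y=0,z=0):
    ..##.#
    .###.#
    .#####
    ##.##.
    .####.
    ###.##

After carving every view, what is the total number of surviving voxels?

voxel count = 99

full grid |V| = 216
  1. axis=1 (XZ plane), |mask|=29  ⇒  voxels=174
  2. axis=2 (XY plane), |mask|=29  ⇒  voxels=139
  3. axis=0 (YZ plane), |mask|=25  ⇒  voxels=99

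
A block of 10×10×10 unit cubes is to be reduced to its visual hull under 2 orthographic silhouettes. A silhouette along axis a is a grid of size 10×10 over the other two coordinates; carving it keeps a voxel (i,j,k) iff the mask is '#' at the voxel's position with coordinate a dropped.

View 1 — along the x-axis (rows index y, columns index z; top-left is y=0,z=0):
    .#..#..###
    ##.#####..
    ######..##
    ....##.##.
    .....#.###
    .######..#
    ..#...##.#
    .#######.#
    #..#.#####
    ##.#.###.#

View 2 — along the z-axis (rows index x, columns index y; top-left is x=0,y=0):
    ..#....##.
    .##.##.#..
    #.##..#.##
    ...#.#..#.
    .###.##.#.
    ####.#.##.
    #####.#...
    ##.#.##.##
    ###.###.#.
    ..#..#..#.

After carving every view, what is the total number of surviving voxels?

before carving: 1000 voxels (10×10×10)
carve view 1 (along x, YZ-mask fill 61/100): 610 voxels remain
carve view 2 (along z, XY-mask fill 53/100): 330 voxels remain

330 voxels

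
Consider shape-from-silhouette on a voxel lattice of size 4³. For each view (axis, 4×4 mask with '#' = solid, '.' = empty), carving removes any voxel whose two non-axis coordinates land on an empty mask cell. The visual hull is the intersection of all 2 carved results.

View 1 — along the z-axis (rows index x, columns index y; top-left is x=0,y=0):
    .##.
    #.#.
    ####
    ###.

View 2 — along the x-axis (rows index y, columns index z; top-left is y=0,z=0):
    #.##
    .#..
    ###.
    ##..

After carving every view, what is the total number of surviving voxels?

full grid |V| = 64
  1. axis=2 (XY plane), |mask|=11  ⇒  voxels=44
  2. axis=0 (YZ plane), |mask|=9  ⇒  voxels=26

remaining voxels: 26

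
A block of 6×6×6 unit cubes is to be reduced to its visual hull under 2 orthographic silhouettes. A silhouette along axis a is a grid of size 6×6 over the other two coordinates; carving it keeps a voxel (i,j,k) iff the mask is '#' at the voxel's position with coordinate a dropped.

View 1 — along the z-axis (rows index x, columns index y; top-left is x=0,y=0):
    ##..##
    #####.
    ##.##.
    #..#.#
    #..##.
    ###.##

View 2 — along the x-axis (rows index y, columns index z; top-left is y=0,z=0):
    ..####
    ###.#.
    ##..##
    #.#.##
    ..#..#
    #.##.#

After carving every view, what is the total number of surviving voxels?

full grid |V| = 216
  1. axis=2 (XY plane), |mask|=24  ⇒  voxels=144
  2. axis=0 (YZ plane), |mask|=22  ⇒  voxels=86

|visual hull| = 86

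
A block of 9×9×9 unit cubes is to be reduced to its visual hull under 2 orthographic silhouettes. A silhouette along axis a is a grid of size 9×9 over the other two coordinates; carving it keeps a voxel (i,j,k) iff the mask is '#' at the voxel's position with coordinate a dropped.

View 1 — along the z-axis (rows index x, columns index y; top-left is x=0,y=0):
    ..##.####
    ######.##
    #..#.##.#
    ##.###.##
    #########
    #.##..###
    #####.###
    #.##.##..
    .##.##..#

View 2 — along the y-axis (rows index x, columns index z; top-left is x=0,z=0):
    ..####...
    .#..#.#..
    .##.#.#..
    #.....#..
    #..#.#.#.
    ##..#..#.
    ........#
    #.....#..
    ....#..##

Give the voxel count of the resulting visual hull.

full grid |V| = 729
[1] z-view keeps 59 columns → grid now 531
[2] y-view keeps 27 columns → grid now 175

voxel count = 175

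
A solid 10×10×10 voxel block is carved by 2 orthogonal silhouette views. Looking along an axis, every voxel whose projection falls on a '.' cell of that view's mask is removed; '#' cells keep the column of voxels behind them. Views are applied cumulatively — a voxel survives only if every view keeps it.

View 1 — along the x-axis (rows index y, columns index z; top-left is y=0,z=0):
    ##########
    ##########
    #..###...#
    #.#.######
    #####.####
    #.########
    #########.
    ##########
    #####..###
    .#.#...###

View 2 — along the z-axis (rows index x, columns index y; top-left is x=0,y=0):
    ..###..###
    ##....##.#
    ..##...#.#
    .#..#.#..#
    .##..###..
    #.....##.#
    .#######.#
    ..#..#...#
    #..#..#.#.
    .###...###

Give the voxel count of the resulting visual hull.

remaining voxels: 392

before carving: 1000 voxels (10×10×10)
[1] x-view keeps 83 columns → grid now 830
[2] z-view keeps 49 columns → grid now 392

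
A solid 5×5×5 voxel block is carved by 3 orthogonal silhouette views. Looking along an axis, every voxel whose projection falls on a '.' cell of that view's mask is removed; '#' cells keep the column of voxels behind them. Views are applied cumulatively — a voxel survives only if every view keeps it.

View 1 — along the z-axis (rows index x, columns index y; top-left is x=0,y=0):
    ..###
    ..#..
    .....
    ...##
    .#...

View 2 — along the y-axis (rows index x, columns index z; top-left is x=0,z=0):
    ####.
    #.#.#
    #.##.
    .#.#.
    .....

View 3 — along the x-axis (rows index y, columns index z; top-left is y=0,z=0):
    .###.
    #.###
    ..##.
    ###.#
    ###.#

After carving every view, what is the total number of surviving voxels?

start: 5×5×5 = 125 voxels
  1. axis=2 (XY plane), |mask|=7  ⇒  voxels=35
  2. axis=1 (XZ plane), |mask|=12  ⇒  voxels=19
  3. axis=0 (YZ plane), |mask|=17  ⇒  voxels=11

voxel count = 11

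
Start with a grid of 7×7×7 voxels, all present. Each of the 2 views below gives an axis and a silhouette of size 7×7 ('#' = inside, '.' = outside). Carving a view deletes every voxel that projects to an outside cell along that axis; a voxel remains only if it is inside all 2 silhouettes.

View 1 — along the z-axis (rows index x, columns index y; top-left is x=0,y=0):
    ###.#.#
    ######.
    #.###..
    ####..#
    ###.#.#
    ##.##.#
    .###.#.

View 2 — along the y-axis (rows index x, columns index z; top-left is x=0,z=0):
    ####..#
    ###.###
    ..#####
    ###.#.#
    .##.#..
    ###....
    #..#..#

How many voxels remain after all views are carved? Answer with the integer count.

voxel count = 148

start: 7×7×7 = 343 voxels
step 1: project along z, AND mask (34/49) → |grid| = 238
step 2: project along y, AND mask (30/49) → |grid| = 148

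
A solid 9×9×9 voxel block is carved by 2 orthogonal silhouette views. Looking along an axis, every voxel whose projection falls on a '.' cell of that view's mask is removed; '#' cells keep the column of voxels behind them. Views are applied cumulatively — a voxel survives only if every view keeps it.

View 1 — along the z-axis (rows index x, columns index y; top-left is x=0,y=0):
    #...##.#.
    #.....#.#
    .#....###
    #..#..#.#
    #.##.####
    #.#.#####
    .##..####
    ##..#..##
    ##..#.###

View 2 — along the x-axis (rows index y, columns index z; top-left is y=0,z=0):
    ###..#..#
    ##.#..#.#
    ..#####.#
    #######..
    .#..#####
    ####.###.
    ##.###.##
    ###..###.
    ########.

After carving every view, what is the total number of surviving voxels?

remaining voxels: 294

initial block: 9^3 = 729
step 1: project along z, AND mask (46/81) → |grid| = 414
step 2: project along x, AND mask (57/81) → |grid| = 294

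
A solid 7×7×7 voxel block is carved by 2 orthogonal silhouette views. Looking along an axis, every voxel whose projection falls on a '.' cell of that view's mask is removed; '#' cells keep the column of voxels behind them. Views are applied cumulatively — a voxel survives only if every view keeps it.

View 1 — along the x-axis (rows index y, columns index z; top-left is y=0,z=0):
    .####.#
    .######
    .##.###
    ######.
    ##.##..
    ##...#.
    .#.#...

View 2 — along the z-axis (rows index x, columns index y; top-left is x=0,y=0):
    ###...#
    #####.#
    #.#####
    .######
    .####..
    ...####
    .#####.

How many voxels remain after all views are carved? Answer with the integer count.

before carving: 343 voxels (7×7×7)
  1. axis=0 (YZ plane), |mask|=31  ⇒  voxels=217
  2. axis=2 (XY plane), |mask|=35  ⇒  voxels=157

remaining voxels: 157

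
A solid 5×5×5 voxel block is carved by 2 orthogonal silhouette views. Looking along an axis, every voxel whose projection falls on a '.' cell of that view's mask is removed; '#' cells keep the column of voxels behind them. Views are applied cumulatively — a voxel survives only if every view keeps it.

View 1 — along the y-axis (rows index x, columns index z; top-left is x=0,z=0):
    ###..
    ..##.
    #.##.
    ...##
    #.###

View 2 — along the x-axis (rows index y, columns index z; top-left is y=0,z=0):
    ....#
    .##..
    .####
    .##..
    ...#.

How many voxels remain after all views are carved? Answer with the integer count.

voxel count = 27

start: 5×5×5 = 125 voxels
after view 1 [y-axis, 14 of 25 cells solid] → remaining = 70
after view 2 [x-axis, 10 of 25 cells solid] → remaining = 27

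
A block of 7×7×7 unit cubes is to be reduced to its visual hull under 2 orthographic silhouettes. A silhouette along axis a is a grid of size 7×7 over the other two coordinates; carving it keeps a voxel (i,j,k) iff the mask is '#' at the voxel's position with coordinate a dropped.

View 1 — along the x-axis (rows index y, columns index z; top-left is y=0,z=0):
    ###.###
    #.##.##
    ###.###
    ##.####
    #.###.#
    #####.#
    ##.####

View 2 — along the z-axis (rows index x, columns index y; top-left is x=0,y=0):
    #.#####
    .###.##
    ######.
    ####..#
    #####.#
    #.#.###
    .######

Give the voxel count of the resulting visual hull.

224 voxels

start: 7×7×7 = 343 voxels
after view 1 [x-axis, 40 of 49 cells solid] → remaining = 280
after view 2 [z-axis, 39 of 49 cells solid] → remaining = 224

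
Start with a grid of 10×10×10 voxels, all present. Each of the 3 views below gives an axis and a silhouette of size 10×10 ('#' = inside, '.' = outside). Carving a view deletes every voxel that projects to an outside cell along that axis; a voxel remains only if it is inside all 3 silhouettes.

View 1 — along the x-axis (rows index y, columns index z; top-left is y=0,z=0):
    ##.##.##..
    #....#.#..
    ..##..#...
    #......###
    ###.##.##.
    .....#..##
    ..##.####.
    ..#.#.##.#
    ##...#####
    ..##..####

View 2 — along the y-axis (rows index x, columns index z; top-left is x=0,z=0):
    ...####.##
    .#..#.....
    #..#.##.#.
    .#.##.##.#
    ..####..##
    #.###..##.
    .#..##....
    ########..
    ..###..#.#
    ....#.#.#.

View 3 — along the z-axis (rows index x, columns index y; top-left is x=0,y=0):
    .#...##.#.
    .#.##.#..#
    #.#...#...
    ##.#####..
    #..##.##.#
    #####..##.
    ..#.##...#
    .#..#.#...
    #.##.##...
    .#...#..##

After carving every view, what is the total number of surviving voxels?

117 voxels

before carving: 1000 voxels (10×10×10)
carve view 1 (along x, YZ-mask fill 50/100): 500 voxels remain
carve view 2 (along y, XZ-mask fill 50/100): 239 voxels remain
carve view 3 (along z, XY-mask fill 48/100): 117 voxels remain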